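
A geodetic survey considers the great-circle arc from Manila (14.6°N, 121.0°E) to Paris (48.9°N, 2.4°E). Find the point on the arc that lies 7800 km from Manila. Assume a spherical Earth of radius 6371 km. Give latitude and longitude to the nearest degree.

The haversine formula gives a central angle δ ≈ 1.686 rad (96.6°) between the endpoints. The total great-circle distance is δ·R ≈ 1.686 × 6371 ≈ 10739 km, so the target fraction is f = 7800/10739 ≈ 0.726.
Interpolate at f ≈ 0.726 with slerp weights a = sin((1−f)δ)/sin δ ≈ 0.448, b = sin(fδ)/sin δ ≈ 0.947.
p = a·p₁ + b·p₂ ≈ (0.399, 0.398, 0.826); φ = arcsin(p_z) ≈ 55.73°, λ = atan2(p_y, p_x) ≈ 44.94°.

≈ 56°N, 45°E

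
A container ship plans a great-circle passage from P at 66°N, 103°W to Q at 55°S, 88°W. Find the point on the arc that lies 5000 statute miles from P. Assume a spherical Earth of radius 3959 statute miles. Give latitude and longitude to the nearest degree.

The haversine formula gives a central angle δ ≈ 2.121 rad (121.5°) between the endpoints. The total great-circle distance is δ·R ≈ 2.121 × 3959 ≈ 8398 mi, so the target fraction is f = 5000/8398 ≈ 0.595.
Interpolate at f ≈ 0.595 with slerp weights a = sin((1−f)δ)/sin δ ≈ 0.888, b = sin(fδ)/sin δ ≈ 1.118.
p = a·p₁ + b·p₂ ≈ (-0.059, -0.993, -0.105); φ = arcsin(p_z) ≈ -6.02°, λ = atan2(p_y, p_x) ≈ -93.39°.

≈ 6°S, 93°W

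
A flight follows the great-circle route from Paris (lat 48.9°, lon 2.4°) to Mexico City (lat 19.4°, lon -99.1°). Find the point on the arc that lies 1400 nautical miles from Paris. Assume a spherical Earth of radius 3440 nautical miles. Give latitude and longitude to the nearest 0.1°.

From cos δ = sin φ₁ sin φ₂ + cos φ₁ cos φ₂ cos Δλ, the central angle is δ ≈ 1.444 rad (82.7°). The total great-circle distance is δ·R ≈ 1.444 × 3440 ≈ 4967 nmi, so the target fraction is f = 1400/4967 ≈ 0.282.
Interpolate at f ≈ 0.282 with slerp weights a = sin((1−f)δ)/sin δ ≈ 0.868, b = sin(fδ)/sin δ ≈ 0.399.
p = a·p₁ + b·p₂ ≈ (0.510, -0.348, 0.786); φ = arcsin(p_z) ≈ 51.86°, λ = atan2(p_y, p_x) ≈ -34.27°.

≈ lat 51.9°, lon -34.3°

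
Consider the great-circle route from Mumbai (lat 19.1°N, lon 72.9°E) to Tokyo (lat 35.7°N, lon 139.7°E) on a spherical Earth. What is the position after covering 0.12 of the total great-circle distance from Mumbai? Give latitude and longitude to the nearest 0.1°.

Write both endpoints as unit vectors p₁, p₂ with components (cos φ cos λ, cos φ sin λ, sin φ).
The central angle between the endpoints is δ = arccos(p₁·p₂) ≈ 1.055 rad (60.4°).
Interpolate at f = 0.12 with slerp weights a = sin((1−f)δ)/sin δ ≈ 0.920, b = sin(fδ)/sin δ ≈ 0.145.
p = a·p₁ + b·p₂ ≈ (0.166, 0.908, 0.386); φ = arcsin(p_z) ≈ 22.70°, λ = atan2(p_y, p_x) ≈ 79.64°.

≈ lat 22.7°N, lon 79.6°E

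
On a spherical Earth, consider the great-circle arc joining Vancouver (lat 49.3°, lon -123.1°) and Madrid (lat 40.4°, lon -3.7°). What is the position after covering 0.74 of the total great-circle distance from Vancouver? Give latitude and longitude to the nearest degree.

Write both endpoints as unit vectors p₁, p₂ with components (cos φ cos λ, cos φ sin λ, sin φ).
The central angle between the endpoints is δ = arccos(p₁·p₂) ≈ 1.321 rad (75.7°).
Interpolate at f = 0.74 with slerp weights a = sin((1−f)δ)/sin δ ≈ 0.347, b = sin(fδ)/sin δ ≈ 0.856.
p = a·p₁ + b·p₂ ≈ (0.526, -0.232, 0.818); φ = arcsin(p_z) ≈ 54.88°, λ = atan2(p_y, p_x) ≈ -23.77°.

≈ lat 55°, lon -24°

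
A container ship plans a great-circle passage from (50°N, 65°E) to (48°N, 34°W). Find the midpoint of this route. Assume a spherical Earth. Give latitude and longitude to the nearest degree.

≈ (61°N, 14°E)

Write both endpoints as unit vectors p₁, p₂ with components (cos φ cos λ, cos φ sin λ, sin φ).
The central angle between the endpoints is δ = arccos(p₁·p₂) ≈ 1.045 rad (59.9°).
Interpolate at f = 1/2 with slerp weights a = sin((1−f)δ)/sin δ ≈ 0.577, b = sin(fδ)/sin δ ≈ 0.577.
p = a·p₁ + b·p₂ ≈ (0.477, 0.120, 0.871); φ = arcsin(p_z) ≈ 60.55°, λ = atan2(p_y, p_x) ≈ 14.15°.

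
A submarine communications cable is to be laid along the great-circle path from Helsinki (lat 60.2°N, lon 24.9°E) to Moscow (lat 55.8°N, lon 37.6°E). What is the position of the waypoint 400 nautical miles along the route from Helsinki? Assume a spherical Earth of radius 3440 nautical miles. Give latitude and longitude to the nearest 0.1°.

≈ lat 56.6°N, lon 35.7°E

Convert each endpoint to a unit vector on the sphere (x = cos φ cos λ, y = cos φ sin λ, z = sin φ).
The central angle between the endpoints is δ = arccos(p₁·p₂) ≈ 0.140 rad (8.0°). The total great-circle distance is δ·R ≈ 0.140 × 3440 ≈ 482 nmi, so the target fraction is f = 400/482 ≈ 0.831.
Interpolate at f ≈ 0.831 with slerp weights a = sin((1−f)δ)/sin δ ≈ 0.170, b = sin(fδ)/sin δ ≈ 0.832.
p = a·p₁ + b·p₂ ≈ (0.447, 0.321, 0.835); φ = arcsin(p_z) ≈ 56.63°, λ = atan2(p_y, p_x) ≈ 35.67°.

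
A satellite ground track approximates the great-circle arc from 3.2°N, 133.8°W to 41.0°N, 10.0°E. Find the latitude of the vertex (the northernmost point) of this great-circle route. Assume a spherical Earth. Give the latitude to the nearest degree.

≈ 57°N

The great circle lies in the plane with unit normal n̂ = (p₁ × p₂)/|p₁ × p₂|.
Here n̂_z ≈ +0.542; the vertex latitude is φ_max = arccos|n̂_z| ≈ 57.2°.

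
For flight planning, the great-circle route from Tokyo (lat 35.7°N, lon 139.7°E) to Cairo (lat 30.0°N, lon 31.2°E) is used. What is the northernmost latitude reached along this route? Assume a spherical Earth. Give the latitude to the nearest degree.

≈ 48°N

The great circle lies in the plane with unit normal n̂ = (p₁ × p₂)/|p₁ × p₂|.
Here n̂_z ≈ -0.669; the vertex latitude is φ_max = arccos|n̂_z| ≈ 48.0°.
Check via Clairaut: cos φ_max = |cos φ₁| · sin C = cos(35.7°)·sin(55.4°) ≈ 0.669, again giving ≈ 48.0°.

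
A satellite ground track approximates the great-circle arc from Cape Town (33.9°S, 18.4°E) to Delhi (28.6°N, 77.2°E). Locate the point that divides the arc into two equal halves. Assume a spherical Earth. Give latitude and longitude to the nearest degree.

≈ 3°S, 49°E

Write both endpoints as unit vectors p₁, p₂ with components (cos φ cos λ, cos φ sin λ, sin φ).
The central angle between the endpoints is δ = arccos(p₁·p₂) ≈ 1.460 rad (83.7°).
Interpolate at f = 1/2 with slerp weights a = sin((1−f)δ)/sin δ ≈ 0.671, b = sin(fδ)/sin δ ≈ 0.671.
p = a·p₁ + b·p₂ ≈ (0.659, 0.750, -0.053); φ = arcsin(p_z) ≈ -3.04°, λ = atan2(p_y, p_x) ≈ 48.71°.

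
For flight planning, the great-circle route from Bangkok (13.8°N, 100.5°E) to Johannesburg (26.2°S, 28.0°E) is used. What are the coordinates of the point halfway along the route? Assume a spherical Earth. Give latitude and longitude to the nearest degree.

From cos δ = sin φ₁ sin φ₂ + cos φ₁ cos φ₂ cos Δλ, the central angle is δ ≈ 1.413 rad (81.0°).
Interpolate at f = 1/2 with slerp weights a = sin((1−f)δ)/sin δ ≈ 0.657, b = sin(fδ)/sin δ ≈ 0.657.
p = a·p₁ + b·p₂ ≈ (0.405, 0.905, -0.133); φ = arcsin(p_z) ≈ -7.67°, λ = atan2(p_y, p_x) ≈ 65.91°.

≈ (8°S, 66°E)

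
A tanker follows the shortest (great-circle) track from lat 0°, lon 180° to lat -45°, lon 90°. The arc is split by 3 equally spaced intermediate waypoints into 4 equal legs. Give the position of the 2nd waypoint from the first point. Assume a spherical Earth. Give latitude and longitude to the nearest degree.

Write both endpoints as unit vectors p₁, p₂ with components (cos φ cos λ, cos φ sin λ, sin φ).
The central angle between the endpoints is δ = arccos(p₁·p₂) ≈ 1.571 rad (90.0°).
Interpolate at f = 2/4 with slerp weights a = sin((1−f)δ)/sin δ ≈ 0.707, b = sin(fδ)/sin δ ≈ 0.707.
p = a·p₁ + b·p₂ ≈ (-0.707, 0.500, -0.500); φ = arcsin(p_z) ≈ -30.00°, λ = atan2(p_y, p_x) ≈ 144.74°.

≈ lat -30°, lon 145°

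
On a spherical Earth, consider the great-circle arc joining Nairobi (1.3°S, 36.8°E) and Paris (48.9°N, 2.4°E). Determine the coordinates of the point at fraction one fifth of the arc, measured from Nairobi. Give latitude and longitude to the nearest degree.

≈ 9°N, 32°E

Convert each endpoint to a unit vector on the sphere (x = cos φ cos λ, y = cos φ sin λ, z = sin φ).
The central angle between the endpoints is δ = arccos(p₁·p₂) ≈ 1.018 rad (58.3°).
Interpolate at f = 1/5 with slerp weights a = sin((1−f)δ)/sin δ ≈ 0.855, b = sin(fδ)/sin δ ≈ 0.238.
p = a·p₁ + b·p₂ ≈ (0.840, 0.518, 0.160); φ = arcsin(p_z) ≈ 9.19°, λ = atan2(p_y, p_x) ≈ 31.67°.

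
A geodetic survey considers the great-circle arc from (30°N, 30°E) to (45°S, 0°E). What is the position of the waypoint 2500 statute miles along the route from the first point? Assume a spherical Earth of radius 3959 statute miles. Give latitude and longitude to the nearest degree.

The haversine formula gives a central angle δ ≈ 1.393 rad (79.8°) between the endpoints. The total great-circle distance is δ·R ≈ 1.393 × 3959 ≈ 5515 mi, so the target fraction is f = 2500/5515 ≈ 0.453.
Interpolate at f ≈ 0.453 with slerp weights a = sin((1−f)δ)/sin δ ≈ 0.701, b = sin(fδ)/sin δ ≈ 0.600.
p = a·p₁ + b·p₂ ≈ (0.950, 0.304, -0.074); φ = arcsin(p_z) ≈ -4.22°, λ = atan2(p_y, p_x) ≈ 17.72°.

≈ (4°S, 18°E)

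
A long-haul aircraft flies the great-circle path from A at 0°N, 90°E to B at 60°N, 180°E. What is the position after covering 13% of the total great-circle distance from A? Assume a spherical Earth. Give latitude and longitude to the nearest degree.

Write both endpoints as unit vectors p₁, p₂ with components (cos φ cos λ, cos φ sin λ, sin φ).
The central angle between the endpoints is δ = arccos(p₁·p₂) ≈ 1.571 rad (90.0°).
Interpolate at f = 0.13 with slerp weights a = sin((1−f)δ)/sin δ ≈ 0.979, b = sin(fδ)/sin δ ≈ 0.203.
p = a·p₁ + b·p₂ ≈ (-0.101, 0.979, 0.176); φ = arcsin(p_z) ≈ 10.11°, λ = atan2(p_y, p_x) ≈ 95.91°.

≈ 10°N, 96°E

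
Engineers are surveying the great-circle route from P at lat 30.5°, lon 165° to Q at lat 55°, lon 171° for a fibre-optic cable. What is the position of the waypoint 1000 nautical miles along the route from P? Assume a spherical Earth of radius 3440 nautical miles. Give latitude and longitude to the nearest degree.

Write both endpoints as unit vectors p₁, p₂ with components (cos φ cos λ, cos φ sin λ, sin φ).
The central angle between the endpoints is δ = arccos(p₁·p₂) ≈ 0.434 rad (24.9°). The total great-circle distance is δ·R ≈ 0.434 × 3440 ≈ 1493 nmi, so the target fraction is f = 1000/1493 ≈ 0.670.
Interpolate at f ≈ 0.670 with slerp weights a = sin((1−f)δ)/sin δ ≈ 0.340, b = sin(fδ)/sin δ ≈ 0.681.
p = a·p₁ + b·p₂ ≈ (-0.669, 0.137, 0.731); φ = arcsin(p_z) ≈ 46.94°, λ = atan2(p_y, p_x) ≈ 168.43°.

≈ lat 47°, lon 168°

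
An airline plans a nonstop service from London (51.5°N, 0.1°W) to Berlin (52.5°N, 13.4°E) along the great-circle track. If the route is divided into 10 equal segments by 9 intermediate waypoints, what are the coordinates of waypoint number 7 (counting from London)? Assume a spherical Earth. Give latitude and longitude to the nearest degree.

Convert each endpoint to a unit vector on the sphere (x = cos φ cos λ, y = cos φ sin λ, z = sin φ).
The central angle between the endpoints is δ = arccos(p₁·p₂) ≈ 0.146 rad (8.4°).
Interpolate at f = 7/10 with slerp weights a = sin((1−f)δ)/sin δ ≈ 0.301, b = sin(fδ)/sin δ ≈ 0.701.
p = a·p₁ + b·p₂ ≈ (0.603, 0.099, 0.792); φ = arcsin(p_z) ≈ 52.36°, λ = atan2(p_y, p_x) ≈ 9.29°.

≈ 52°N, 9°E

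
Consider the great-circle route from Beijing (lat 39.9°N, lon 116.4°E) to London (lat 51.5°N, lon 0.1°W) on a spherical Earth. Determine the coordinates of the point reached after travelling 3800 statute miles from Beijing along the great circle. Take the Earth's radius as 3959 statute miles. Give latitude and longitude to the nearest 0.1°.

≈ lat 61.5°N, lon 27.9°E

The haversine formula gives a central angle δ ≈ 1.278 rad (73.2°) between the endpoints. The total great-circle distance is δ·R ≈ 1.278 × 3959 ≈ 5058 mi, so the target fraction is f = 3800/5058 ≈ 0.751.
Interpolate at f ≈ 0.751 with slerp weights a = sin((1−f)δ)/sin δ ≈ 0.326, b = sin(fδ)/sin δ ≈ 0.856.
p = a·p₁ + b·p₂ ≈ (0.421, 0.223, 0.879); φ = arcsin(p_z) ≈ 61.52°, λ = atan2(p_y, p_x) ≈ 27.94°.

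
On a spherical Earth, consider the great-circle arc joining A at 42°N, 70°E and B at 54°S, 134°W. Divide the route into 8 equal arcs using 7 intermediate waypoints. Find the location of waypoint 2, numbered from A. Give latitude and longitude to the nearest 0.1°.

From cos δ = sin φ₁ sin φ₂ + cos φ₁ cos φ₂ cos Δλ, the central angle is δ ≈ 2.795 rad (160.1°).
Interpolate at f = 2/8 with slerp weights a = sin((1−f)δ)/sin δ ≈ 2.544, b = sin(fδ)/sin δ ≈ 1.891.
p = a·p₁ + b·p₂ ≈ (-0.126, 0.977, 0.172); φ = arcsin(p_z) ≈ 9.93°, λ = atan2(p_y, p_x) ≈ 97.32°.

≈ 9.9°N, 97.3°E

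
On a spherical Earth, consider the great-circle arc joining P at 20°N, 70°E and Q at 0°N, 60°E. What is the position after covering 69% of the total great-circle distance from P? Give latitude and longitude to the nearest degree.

≈ 6°N, 63°E

Convert each endpoint to a unit vector on the sphere (x = cos φ cos λ, y = cos φ sin λ, z = sin φ).
The central angle between the endpoints is δ = arccos(p₁·p₂) ≈ 0.389 rad (22.3°).
Interpolate at f = 0.69 with slerp weights a = sin((1−f)δ)/sin δ ≈ 0.317, b = sin(fδ)/sin δ ≈ 0.699.
p = a·p₁ + b·p₂ ≈ (0.452, 0.886, 0.108); φ = arcsin(p_z) ≈ 6.23°, λ = atan2(p_y, p_x) ≈ 62.98°.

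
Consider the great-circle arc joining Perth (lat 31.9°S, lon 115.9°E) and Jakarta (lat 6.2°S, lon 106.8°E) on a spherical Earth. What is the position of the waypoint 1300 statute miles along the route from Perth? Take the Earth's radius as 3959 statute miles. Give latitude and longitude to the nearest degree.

The haversine formula gives a central angle δ ≈ 0.472 rad (27.1°) between the endpoints. The total great-circle distance is δ·R ≈ 0.472 × 3959 ≈ 1870 mi, so the target fraction is f = 1300/1870 ≈ 0.695.
Interpolate at f ≈ 0.695 with slerp weights a = sin((1−f)δ)/sin δ ≈ 0.316, b = sin(fδ)/sin δ ≈ 0.709.
p = a·p₁ + b·p₂ ≈ (-0.321, 0.915, -0.243); φ = arcsin(p_z) ≈ -14.08°, λ = atan2(p_y, p_x) ≈ 109.30°.

≈ lat 14°S, lon 109°E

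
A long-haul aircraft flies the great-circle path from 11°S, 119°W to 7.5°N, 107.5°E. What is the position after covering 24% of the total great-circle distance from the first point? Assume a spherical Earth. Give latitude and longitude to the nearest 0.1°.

≈ 9.4°S, 151.7°W

Write both endpoints as unit vectors p₁, p₂ with components (cos φ cos λ, cos φ sin λ, sin φ).
The central angle between the endpoints is δ = arccos(p₁·p₂) ≈ 2.339 rad (134.0°).
Interpolate at f = 0.24 with slerp weights a = sin((1−f)δ)/sin δ ≈ 1.361, b = sin(fδ)/sin δ ≈ 0.740.
p = a·p₁ + b·p₂ ≈ (-0.868, -0.468, -0.163); φ = arcsin(p_z) ≈ -9.38°, λ = atan2(p_y, p_x) ≈ -151.65°.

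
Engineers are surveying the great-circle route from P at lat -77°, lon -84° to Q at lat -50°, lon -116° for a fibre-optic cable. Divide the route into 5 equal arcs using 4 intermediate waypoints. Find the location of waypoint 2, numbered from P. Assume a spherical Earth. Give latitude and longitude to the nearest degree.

≈ lat -67°, lon -105°

Write both endpoints as unit vectors p₁, p₂ with components (cos φ cos λ, cos φ sin λ, sin φ).
The central angle between the endpoints is δ = arccos(p₁·p₂) ≈ 0.518 rad (29.7°).
Interpolate at f = 2/5 with slerp weights a = sin((1−f)δ)/sin δ ≈ 0.618, b = sin(fδ)/sin δ ≈ 0.415.
p = a·p₁ + b·p₂ ≈ (-0.103, -0.378, -0.920); φ = arcsin(p_z) ≈ -66.93°, λ = atan2(p_y, p_x) ≈ -105.17°.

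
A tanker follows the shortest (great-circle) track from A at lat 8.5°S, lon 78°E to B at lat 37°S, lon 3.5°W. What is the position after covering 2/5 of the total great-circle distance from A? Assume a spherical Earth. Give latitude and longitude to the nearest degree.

≈ lat 25°S, lon 50°E

Convert each endpoint to a unit vector on the sphere (x = cos φ cos λ, y = cos φ sin λ, z = sin φ).
The central angle between the endpoints is δ = arccos(p₁·p₂) ≈ 1.364 rad (78.1°).
Interpolate at f = 2/5 with slerp weights a = sin((1−f)δ)/sin δ ≈ 0.746, b = sin(fδ)/sin δ ≈ 0.530.
p = a·p₁ + b·p₂ ≈ (0.576, 0.696, -0.429); φ = arcsin(p_z) ≈ -25.42°, λ = atan2(p_y, p_x) ≈ 50.38°.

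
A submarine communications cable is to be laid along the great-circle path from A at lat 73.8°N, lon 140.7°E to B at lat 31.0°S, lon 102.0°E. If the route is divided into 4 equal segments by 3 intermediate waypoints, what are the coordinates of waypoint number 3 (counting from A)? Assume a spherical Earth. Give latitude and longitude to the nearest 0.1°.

Write both endpoints as unit vectors p₁, p₂ with components (cos φ cos λ, cos φ sin λ, sin φ).
The central angle between the endpoints is δ = arccos(p₁·p₂) ≈ 1.884 rad (107.9°).
Interpolate at f = 3/4 with slerp weights a = sin((1−f)δ)/sin δ ≈ 0.477, b = sin(fδ)/sin δ ≈ 1.038.
p = a·p₁ + b·p₂ ≈ (-0.288, 0.955, -0.077); φ = arcsin(p_z) ≈ -4.39°, λ = atan2(p_y, p_x) ≈ 106.79°.

≈ lat 4.4°S, lon 106.8°E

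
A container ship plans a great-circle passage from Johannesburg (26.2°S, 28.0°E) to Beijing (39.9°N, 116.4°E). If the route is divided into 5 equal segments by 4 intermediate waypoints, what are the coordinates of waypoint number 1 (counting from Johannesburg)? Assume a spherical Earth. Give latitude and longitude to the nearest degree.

Convert each endpoint to a unit vector on the sphere (x = cos φ cos λ, y = cos φ sin λ, z = sin φ).
The central angle between the endpoints is δ = arccos(p₁·p₂) ≈ 1.838 rad (105.3°).
Interpolate at f = 1/5 with slerp weights a = sin((1−f)δ)/sin δ ≈ 1.032, b = sin(fδ)/sin δ ≈ 0.373.
p = a·p₁ + b·p₂ ≈ (0.690, 0.691, -0.216); φ = arcsin(p_z) ≈ -12.50°, λ = atan2(p_y, p_x) ≈ 45.02°.

≈ 13°S, 45°E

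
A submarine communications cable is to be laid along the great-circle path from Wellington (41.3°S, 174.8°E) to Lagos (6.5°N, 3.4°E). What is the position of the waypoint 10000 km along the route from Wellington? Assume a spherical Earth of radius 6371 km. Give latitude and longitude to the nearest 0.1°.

≈ (46.7°S, 16.6°E)

Write both endpoints as unit vectors p₁, p₂ with components (cos φ cos λ, cos φ sin λ, sin φ).
The central angle between the endpoints is δ = arccos(p₁·p₂) ≈ 2.520 rad (144.4°). The total great-circle distance is δ·R ≈ 2.520 × 6371 ≈ 16053 km, so the target fraction is f = 10000/16053 ≈ 0.623.
Interpolate at f ≈ 0.623 with slerp weights a = sin((1−f)δ)/sin δ ≈ 1.396, b = sin(fδ)/sin δ ≈ 1.716.
p = a·p₁ + b·p₂ ≈ (0.658, 0.196, -0.727); φ = arcsin(p_z) ≈ -46.65°, λ = atan2(p_y, p_x) ≈ 16.61°.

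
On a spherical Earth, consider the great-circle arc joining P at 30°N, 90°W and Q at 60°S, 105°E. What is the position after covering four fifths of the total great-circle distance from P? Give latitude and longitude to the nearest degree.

≈ 77°S, 177°W

Write both endpoints as unit vectors p₁, p₂ with components (cos φ cos λ, cos φ sin λ, sin φ).
The central angle between the endpoints is δ = arccos(p₁·p₂) ≈ 2.589 rad (148.4°).
Interpolate at f = 4/5 with slerp weights a = sin((1−f)δ)/sin δ ≈ 0.943, b = sin(fδ)/sin δ ≈ 1.672.
p = a·p₁ + b·p₂ ≈ (-0.216, -0.009, -0.976); φ = arcsin(p_z) ≈ -77.49°, λ = atan2(p_y, p_x) ≈ -177.49°.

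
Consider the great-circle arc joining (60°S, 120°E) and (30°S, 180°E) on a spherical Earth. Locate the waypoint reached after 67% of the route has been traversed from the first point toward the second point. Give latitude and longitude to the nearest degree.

Convert each endpoint to a unit vector on the sphere (x = cos φ cos λ, y = cos φ sin λ, z = sin φ).
The central angle between the endpoints is δ = arccos(p₁·p₂) ≈ 0.864 rad (49.5°).
Interpolate at f = 0.67 with slerp weights a = sin((1−f)δ)/sin δ ≈ 0.370, b = sin(fδ)/sin δ ≈ 0.719.
p = a·p₁ + b·p₂ ≈ (-0.715, 0.160, -0.680); φ = arcsin(p_z) ≈ -42.84°, λ = atan2(p_y, p_x) ≈ 167.38°.

≈ (43°S, 167°E)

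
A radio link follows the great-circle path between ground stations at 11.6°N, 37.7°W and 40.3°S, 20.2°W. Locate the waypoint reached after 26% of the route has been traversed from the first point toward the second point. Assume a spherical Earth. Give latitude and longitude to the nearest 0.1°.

≈ 2.0°S, 33.7°W

Write both endpoints as unit vectors p₁, p₂ with components (cos φ cos λ, cos φ sin λ, sin φ).
The central angle between the endpoints is δ = arccos(p₁·p₂) ≈ 0.949 rad (54.4°).
Interpolate at f = 0.26 with slerp weights a = sin((1−f)δ)/sin δ ≈ 0.795, b = sin(fδ)/sin δ ≈ 0.300.
p = a·p₁ + b·p₂ ≈ (0.831, -0.555, -0.035); φ = arcsin(p_z) ≈ -1.98°, λ = atan2(p_y, p_x) ≈ -33.75°.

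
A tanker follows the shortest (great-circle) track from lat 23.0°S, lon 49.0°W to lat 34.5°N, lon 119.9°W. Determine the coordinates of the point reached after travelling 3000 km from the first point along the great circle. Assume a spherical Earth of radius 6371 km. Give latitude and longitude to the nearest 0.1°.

Write both endpoints as unit vectors p₁, p₂ with components (cos φ cos λ, cos φ sin λ, sin φ).
The central angle between the endpoints is δ = arccos(p₁·p₂) ≈ 1.544 rad (88.5°). The total great-circle distance is δ·R ≈ 1.544 × 6371 ≈ 9836 km, so the target fraction is f = 3000/9836 ≈ 0.305.
Interpolate at f ≈ 0.305 with slerp weights a = sin((1−f)δ)/sin δ ≈ 0.879, b = sin(fδ)/sin δ ≈ 0.454.
p = a·p₁ + b·p₂ ≈ (0.344, -0.935, -0.086); φ = arcsin(p_z) ≈ -4.96°, λ = atan2(p_y, p_x) ≈ -69.78°.

≈ lat 5.0°S, lon 69.8°W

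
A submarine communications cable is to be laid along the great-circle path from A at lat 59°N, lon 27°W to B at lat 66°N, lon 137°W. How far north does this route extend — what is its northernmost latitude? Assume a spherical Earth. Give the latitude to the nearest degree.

≈ 74°N

The great circle lies in the plane with unit normal n̂ = (p₁ × p₂)/|p₁ × p₂|.
Here n̂_z ≈ -0.280; the vertex latitude is φ_max = arccos|n̂_z| ≈ 73.7°.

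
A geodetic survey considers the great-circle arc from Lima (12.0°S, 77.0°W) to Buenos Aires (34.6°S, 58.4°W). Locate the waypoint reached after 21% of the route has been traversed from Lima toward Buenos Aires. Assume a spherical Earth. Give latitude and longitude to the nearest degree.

≈ (17°S, 74°W)

Write both endpoints as unit vectors p₁, p₂ with components (cos φ cos λ, cos φ sin λ, sin φ).
The central angle between the endpoints is δ = arccos(p₁·p₂) ≈ 0.492 rad (28.2°).
Interpolate at f = 0.21 with slerp weights a = sin((1−f)δ)/sin δ ≈ 0.802, b = sin(fδ)/sin δ ≈ 0.218.
p = a·p₁ + b·p₂ ≈ (0.271, -0.918, -0.291); φ = arcsin(p_z) ≈ -16.90°, λ = atan2(p_y, p_x) ≈ -73.57°.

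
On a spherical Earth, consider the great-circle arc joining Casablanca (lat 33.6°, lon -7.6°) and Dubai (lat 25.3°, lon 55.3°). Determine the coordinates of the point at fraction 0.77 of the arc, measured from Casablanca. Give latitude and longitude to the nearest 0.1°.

≈ lat 29.9°, lon 42.1°

The haversine formula gives a central angle δ ≈ 0.953 rad (54.6°) between the endpoints.
Interpolate at f = 0.77 with slerp weights a = sin((1−f)δ)/sin δ ≈ 0.267, b = sin(fδ)/sin δ ≈ 0.822.
p = a·p₁ + b·p₂ ≈ (0.643, 0.581, 0.499); φ = arcsin(p_z) ≈ 29.91°, λ = atan2(p_y, p_x) ≈ 42.11°.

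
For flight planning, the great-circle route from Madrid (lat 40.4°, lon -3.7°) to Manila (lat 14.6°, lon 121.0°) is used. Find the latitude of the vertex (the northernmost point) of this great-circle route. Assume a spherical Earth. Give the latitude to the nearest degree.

The great circle lies in the plane with unit normal n̂ = (p₁ × p₂)/|p₁ × p₂|.
Here n̂_z ≈ +0.627; the vertex latitude is φ_max = arccos|n̂_z| ≈ 51.2°.

≈ 51°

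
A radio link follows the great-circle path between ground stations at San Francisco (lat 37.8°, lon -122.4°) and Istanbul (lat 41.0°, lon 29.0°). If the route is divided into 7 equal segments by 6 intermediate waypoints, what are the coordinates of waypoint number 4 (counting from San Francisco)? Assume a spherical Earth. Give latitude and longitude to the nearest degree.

Write both endpoints as unit vectors p₁, p₂ with components (cos φ cos λ, cos φ sin λ, sin φ).
The central angle between the endpoints is δ = arccos(p₁·p₂) ≈ 1.693 rad (97.0°).
Interpolate at f = 4/7 with slerp weights a = sin((1−f)δ)/sin δ ≈ 0.668, b = sin(fδ)/sin δ ≈ 0.829.
p = a·p₁ + b·p₂ ≈ (0.265, -0.142, 0.954); φ = arcsin(p_z) ≈ 72.52°, λ = atan2(p_y, p_x) ≈ -28.30°.

≈ lat 73°, lon -28°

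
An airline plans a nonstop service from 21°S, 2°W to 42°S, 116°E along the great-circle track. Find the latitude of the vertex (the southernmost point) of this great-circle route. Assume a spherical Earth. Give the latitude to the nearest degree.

The great circle lies in the plane with unit normal n̂ = (p₁ × p₂)/|p₁ × p₂|.
Here n̂_z ≈ +0.615; the vertex latitude is φ_max = arccos|n̂_z| ≈ 52.1°.
Check via Clairaut: cos φ_max = |cos φ₁| · sin C = cos(21.0°)·sin(138.8°) ≈ 0.615, again giving ≈ 52.1°.

≈ 52°S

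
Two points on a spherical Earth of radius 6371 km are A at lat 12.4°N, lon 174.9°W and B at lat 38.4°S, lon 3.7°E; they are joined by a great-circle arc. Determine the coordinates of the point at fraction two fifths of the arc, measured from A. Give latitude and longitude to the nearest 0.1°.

≈ lat 49.1°S, lon 171.5°W

From cos δ = sin φ₁ sin φ₂ + cos φ₁ cos φ₂ cos Δλ, the central angle is δ ≈ 2.687 rad (154.0°).
Interpolate at f = 2/5 with slerp weights a = sin((1−f)δ)/sin δ ≈ 2.277, b = sin(fδ)/sin δ ≈ 2.004.
p = a·p₁ + b·p₂ ≈ (-0.647, -0.096, -0.756); φ = arcsin(p_z) ≈ -49.12°, λ = atan2(p_y, p_x) ≈ -171.54°.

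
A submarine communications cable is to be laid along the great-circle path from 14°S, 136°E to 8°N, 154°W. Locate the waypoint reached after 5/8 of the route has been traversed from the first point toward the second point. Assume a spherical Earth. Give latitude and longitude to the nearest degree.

From cos δ = sin φ₁ sin φ₂ + cos φ₁ cos φ₂ cos Δλ, the central angle is δ ≈ 1.271 rad (72.8°).
Interpolate at f = 5/8 with slerp weights a = sin((1−f)δ)/sin δ ≈ 0.480, b = sin(fδ)/sin δ ≈ 0.747.
p = a·p₁ + b·p₂ ≈ (-1.000, -0.000, -0.012); φ = arcsin(p_z) ≈ -0.70°, λ = atan2(p_y, p_x) ≈ -179.97°.

≈ 1°S, 180°E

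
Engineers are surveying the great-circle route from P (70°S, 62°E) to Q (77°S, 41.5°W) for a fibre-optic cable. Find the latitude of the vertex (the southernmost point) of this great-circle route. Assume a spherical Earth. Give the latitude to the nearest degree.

≈ 80°S

The great circle lies in the plane with unit normal n̂ = (p₁ × p₂)/|p₁ × p₂|.
Here n̂_z ≈ -0.170; the vertex latitude is φ_max = arccos|n̂_z| ≈ 80.2°.
Check via Clairaut: cos φ_max = |cos φ₁| · sin C = cos(70.0°)·sin(150.2°) ≈ 0.170, again giving ≈ 80.2°.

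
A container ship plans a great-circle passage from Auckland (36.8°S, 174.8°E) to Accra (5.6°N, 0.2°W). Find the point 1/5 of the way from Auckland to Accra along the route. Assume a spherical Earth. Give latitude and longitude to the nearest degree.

≈ (66°S, 163°E)

From cos δ = sin φ₁ sin φ₂ + cos φ₁ cos φ₂ cos Δλ, the central angle is δ ≈ 2.591 rad (148.5°).
Interpolate at f = 1/5 with slerp weights a = sin((1−f)δ)/sin δ ≈ 1.676, b = sin(fδ)/sin δ ≈ 0.947.
p = a·p₁ + b·p₂ ≈ (-0.394, 0.118, -0.912); φ = arcsin(p_z) ≈ -65.72°, λ = atan2(p_y, p_x) ≈ 163.28°.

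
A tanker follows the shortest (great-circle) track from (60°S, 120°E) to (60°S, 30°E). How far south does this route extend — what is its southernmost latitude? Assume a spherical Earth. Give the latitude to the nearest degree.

≈ 68°S

The great circle lies in the plane with unit normal n̂ = (p₁ × p₂)/|p₁ × p₂|.
Here n̂_z ≈ -0.378; the vertex latitude is φ_max = arccos|n̂_z| ≈ 67.8°.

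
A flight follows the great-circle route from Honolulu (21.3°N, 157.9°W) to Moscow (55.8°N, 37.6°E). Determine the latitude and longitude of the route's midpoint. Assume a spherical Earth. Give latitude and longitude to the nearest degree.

≈ (71°N, 179°W)

From cos δ = sin φ₁ sin φ₂ + cos φ₁ cos φ₂ cos Δλ, the central angle is δ ≈ 1.776 rad (101.8°).
Interpolate at f = 1/2 with slerp weights a = sin((1−f)δ)/sin δ ≈ 0.793, b = sin(fδ)/sin δ ≈ 0.793.
p = a·p₁ + b·p₂ ≈ (-0.331, -0.006, 0.944); φ = arcsin(p_z) ≈ 70.65°, λ = atan2(p_y, p_x) ≈ -178.96°.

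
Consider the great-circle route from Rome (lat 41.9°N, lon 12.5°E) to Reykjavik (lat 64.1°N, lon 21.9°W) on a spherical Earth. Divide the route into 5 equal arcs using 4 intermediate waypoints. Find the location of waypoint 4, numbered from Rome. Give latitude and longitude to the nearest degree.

The haversine formula gives a central angle δ ≈ 0.518 rad (29.7°) between the endpoints.
Interpolate at f = 4/5 with slerp weights a = sin((1−f)δ)/sin δ ≈ 0.209, b = sin(fδ)/sin δ ≈ 0.813.
p = a·p₁ + b·p₂ ≈ (0.481, -0.099, 0.871); φ = arcsin(p_z) ≈ 60.57°, λ = atan2(p_y, p_x) ≈ -11.60°.

≈ lat 61°N, lon 12°W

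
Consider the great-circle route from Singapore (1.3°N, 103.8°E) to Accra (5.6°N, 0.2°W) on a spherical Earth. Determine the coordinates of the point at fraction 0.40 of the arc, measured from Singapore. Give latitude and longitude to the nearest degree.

≈ 5°N, 62°E

Write both endpoints as unit vectors p₁, p₂ with components (cos φ cos λ, cos φ sin λ, sin φ).
The central angle between the endpoints is δ = arccos(p₁·p₂) ≈ 1.812 rad (103.8°).
Interpolate at f = 0.40 with slerp weights a = sin((1−f)δ)/sin δ ≈ 0.912, b = sin(fδ)/sin δ ≈ 0.683.
p = a·p₁ + b·p₂ ≈ (0.462, 0.883, 0.087); φ = arcsin(p_z) ≈ 5.01°, λ = atan2(p_y, p_x) ≈ 62.37°.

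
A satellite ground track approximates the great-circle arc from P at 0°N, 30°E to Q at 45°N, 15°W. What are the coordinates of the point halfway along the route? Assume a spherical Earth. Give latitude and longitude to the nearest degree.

Write both endpoints as unit vectors p₁, p₂ with components (cos φ cos λ, cos φ sin λ, sin φ).
The central angle between the endpoints is δ = arccos(p₁·p₂) ≈ 1.047 rad (60.0°).
Interpolate at f = 1/2 with slerp weights a = sin((1−f)δ)/sin δ ≈ 0.577, b = sin(fδ)/sin δ ≈ 0.577.
p = a·p₁ + b·p₂ ≈ (0.894, 0.183, 0.408); φ = arcsin(p_z) ≈ 24.09°, λ = atan2(p_y, p_x) ≈ 11.57°.

≈ 24°N, 12°E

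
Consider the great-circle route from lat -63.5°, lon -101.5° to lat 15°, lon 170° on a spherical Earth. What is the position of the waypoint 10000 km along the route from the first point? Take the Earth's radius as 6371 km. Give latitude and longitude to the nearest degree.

≈ lat 4°, lon 176°

Write both endpoints as unit vectors p₁, p₂ with components (cos φ cos λ, cos φ sin λ, sin φ).
The central angle between the endpoints is δ = arccos(p₁·p₂) ≈ 1.793 rad (102.7°). The total great-circle distance is δ·R ≈ 1.793 × 6371 ≈ 11423 km, so the target fraction is f = 10000/11423 ≈ 0.875.
Interpolate at f ≈ 0.875 with slerp weights a = sin((1−f)δ)/sin δ ≈ 0.227, b = sin(fδ)/sin δ ≈ 1.025.
p = a·p₁ + b·p₂ ≈ (-0.995, 0.073, 0.062); φ = arcsin(p_z) ≈ 3.56°, λ = atan2(p_y, p_x) ≈ 175.82°.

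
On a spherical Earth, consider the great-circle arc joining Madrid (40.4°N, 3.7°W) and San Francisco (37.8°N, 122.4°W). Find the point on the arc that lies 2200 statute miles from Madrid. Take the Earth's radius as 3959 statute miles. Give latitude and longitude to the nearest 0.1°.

≈ 57.0°N, 46.2°W

The haversine formula gives a central angle δ ≈ 1.462 rad (83.8°) between the endpoints. The total great-circle distance is δ·R ≈ 1.462 × 3959 ≈ 5789 mi, so the target fraction is f = 2200/5789 ≈ 0.380.
Interpolate at f ≈ 0.380 with slerp weights a = sin((1−f)δ)/sin δ ≈ 0.792, b = sin(fδ)/sin δ ≈ 0.531.
p = a·p₁ + b·p₂ ≈ (0.377, -0.393, 0.839); φ = arcsin(p_z) ≈ 56.99°, λ = atan2(p_y, p_x) ≈ -46.17°.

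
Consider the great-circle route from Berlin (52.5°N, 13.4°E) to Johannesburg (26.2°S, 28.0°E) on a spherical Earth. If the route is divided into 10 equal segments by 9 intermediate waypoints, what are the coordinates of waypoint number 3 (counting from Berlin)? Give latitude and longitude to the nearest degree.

Write both endpoints as unit vectors p₁, p₂ with components (cos φ cos λ, cos φ sin λ, sin φ).
The central angle between the endpoints is δ = arccos(p₁·p₂) ≈ 1.392 rad (79.7°).
Interpolate at f = 3/10 with slerp weights a = sin((1−f)δ)/sin δ ≈ 0.841, b = sin(fδ)/sin δ ≈ 0.412.
p = a·p₁ + b·p₂ ≈ (0.824, 0.292, 0.485); φ = arcsin(p_z) ≈ 29.01°, λ = atan2(p_y, p_x) ≈ 19.52°.

≈ 29°N, 20°E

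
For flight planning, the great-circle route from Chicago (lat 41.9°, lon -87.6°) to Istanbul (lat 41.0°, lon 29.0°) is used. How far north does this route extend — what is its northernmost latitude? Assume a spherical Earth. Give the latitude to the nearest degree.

The great circle lies in the plane with unit normal n̂ = (p₁ × p₂)/|p₁ × p₂|.
Here n̂_z ≈ +0.511; the vertex latitude is φ_max = arccos|n̂_z| ≈ 59.3°.
Check via Clairaut: cos φ_max = |cos φ₁| · sin C = cos(41.9°)·sin(43.4°) ≈ 0.511, again giving ≈ 59.3°.

≈ 59°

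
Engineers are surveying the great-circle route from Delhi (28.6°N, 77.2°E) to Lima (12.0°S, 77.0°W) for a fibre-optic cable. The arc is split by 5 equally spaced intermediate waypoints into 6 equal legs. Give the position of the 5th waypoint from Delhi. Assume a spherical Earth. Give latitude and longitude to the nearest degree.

≈ 4°N, 58°W

Convert each endpoint to a unit vector on the sphere (x = cos φ cos λ, y = cos φ sin λ, z = sin φ).
The central angle between the endpoints is δ = arccos(p₁·p₂) ≈ 2.632 rad (150.8°).
Interpolate at f = 5/6 with slerp weights a = sin((1−f)δ)/sin δ ≈ 0.870, b = sin(fδ)/sin δ ≈ 1.664.
p = a·p₁ + b·p₂ ≈ (0.535, -0.842, 0.070); φ = arcsin(p_z) ≈ 4.03°, λ = atan2(p_y, p_x) ≈ -57.54°.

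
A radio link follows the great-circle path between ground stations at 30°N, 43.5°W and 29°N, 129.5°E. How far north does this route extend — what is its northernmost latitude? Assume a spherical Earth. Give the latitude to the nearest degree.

≈ 84°N

The great circle lies in the plane with unit normal n̂ = (p₁ × p₂)/|p₁ × p₂|.
Here n̂_z ≈ +0.107; the vertex latitude is φ_max = arccos|n̂_z| ≈ 83.8°.
Check via Clairaut: cos φ_max = |cos φ₁| · sin C = cos(30.0°)·sin(7.1°) ≈ 0.107, again giving ≈ 83.8°.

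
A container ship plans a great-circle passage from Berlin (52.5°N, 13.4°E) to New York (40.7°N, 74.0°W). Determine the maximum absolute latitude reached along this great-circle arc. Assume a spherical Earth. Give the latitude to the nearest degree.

≈ 57°N

The great circle lies in the plane with unit normal n̂ = (p₁ × p₂)/|p₁ × p₂|.
Here n̂_z ≈ -0.547; the vertex latitude is φ_max = arccos|n̂_z| ≈ 56.8°.
Check via Clairaut: cos φ_max = |cos φ₁| · sin C = cos(52.5°)·sin(64.0°) ≈ 0.547, again giving ≈ 56.8°.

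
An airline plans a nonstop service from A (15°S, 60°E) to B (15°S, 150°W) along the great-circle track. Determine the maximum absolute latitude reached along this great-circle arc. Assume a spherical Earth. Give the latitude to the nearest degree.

≈ 46°S

The great circle lies in the plane with unit normal n̂ = (p₁ × p₂)/|p₁ × p₂|.
Here n̂_z ≈ +0.695; the vertex latitude is φ_max = arccos|n̂_z| ≈ 46.0°.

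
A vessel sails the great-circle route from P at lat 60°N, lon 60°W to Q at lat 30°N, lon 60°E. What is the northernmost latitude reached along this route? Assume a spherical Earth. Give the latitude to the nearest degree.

The great circle lies in the plane with unit normal n̂ = (p₁ × p₂)/|p₁ × p₂|.
Here n̂_z ≈ +0.384; the vertex latitude is φ_max = arccos|n̂_z| ≈ 67.4°.
Check via Clairaut: cos φ_max = |cos φ₁| · sin C = cos(60.0°)·sin(50.2°) ≈ 0.384, again giving ≈ 67.4°.

≈ 67°N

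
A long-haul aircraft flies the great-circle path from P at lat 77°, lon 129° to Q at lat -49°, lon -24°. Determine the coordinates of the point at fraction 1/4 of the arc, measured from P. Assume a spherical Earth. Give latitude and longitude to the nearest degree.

≈ lat 62°, lon 0°

Write both endpoints as unit vectors p₁, p₂ with components (cos φ cos λ, cos φ sin λ, sin φ).
The central angle between the endpoints is δ = arccos(p₁·p₂) ≈ 2.620 rad (150.1°).
Interpolate at f = 1/4 with slerp weights a = sin((1−f)δ)/sin δ ≈ 1.852, b = sin(fδ)/sin δ ≈ 1.222.
p = a·p₁ + b·p₂ ≈ (0.470, -0.002, 0.883); φ = arcsin(p_z) ≈ 61.96°, λ = atan2(p_y, p_x) ≈ -0.27°.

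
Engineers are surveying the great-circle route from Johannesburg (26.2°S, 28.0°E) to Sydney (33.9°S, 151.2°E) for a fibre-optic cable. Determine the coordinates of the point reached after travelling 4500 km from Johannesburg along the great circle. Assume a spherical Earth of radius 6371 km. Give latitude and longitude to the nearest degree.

Write both endpoints as unit vectors p₁, p₂ with components (cos φ cos λ, cos φ sin λ, sin φ).
The central angle between the endpoints is δ = arccos(p₁·p₂) ≈ 1.733 rad (99.3°). The total great-circle distance is δ·R ≈ 1.733 × 6371 ≈ 11041 km, so the target fraction is f = 4500/11041 ≈ 0.408.
Interpolate at f ≈ 0.408 with slerp weights a = sin((1−f)δ)/sin δ ≈ 0.867, b = sin(fδ)/sin δ ≈ 0.658.
p = a·p₁ + b·p₂ ≈ (0.209, 0.628, -0.750); φ = arcsin(p_z) ≈ -48.56°, λ = atan2(p_y, p_x) ≈ 71.64°.

≈ (49°S, 72°E)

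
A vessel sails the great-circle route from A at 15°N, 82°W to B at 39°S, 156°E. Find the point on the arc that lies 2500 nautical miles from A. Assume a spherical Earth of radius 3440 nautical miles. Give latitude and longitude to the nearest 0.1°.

Write both endpoints as unit vectors p₁, p₂ with components (cos φ cos λ, cos φ sin λ, sin φ).
The central angle between the endpoints is δ = arccos(p₁·p₂) ≈ 2.166 rad (124.1°). The total great-circle distance is δ·R ≈ 2.166 × 3440 ≈ 7451 nmi, so the target fraction is f = 2500/7451 ≈ 0.336.
Interpolate at f ≈ 0.336 with slerp weights a = sin((1−f)δ)/sin δ ≈ 1.197, b = sin(fδ)/sin δ ≈ 0.802.
p = a·p₁ + b·p₂ ≈ (-0.409, -0.892, -0.195); φ = arcsin(p_z) ≈ -11.25°, λ = atan2(p_y, p_x) ≈ -114.63°.

≈ 11.3°S, 114.6°W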